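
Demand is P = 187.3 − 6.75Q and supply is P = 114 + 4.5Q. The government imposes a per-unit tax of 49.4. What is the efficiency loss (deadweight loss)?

Competitive equilibrium: 187.3 − 6.75Q = 114 + 4.5Q → Q* = 6.5156, P* = 143.32.
With the tax, the buyer price exceeds the seller price by 49.4: (187.3 − 6.75Q) − (114 + 4.5Q) = 49.4 → Q' = 2.1244.
ΔQ = 6.5156 − 2.1244 = 4.3912; the wedge equals the tax, 49.4.
Deadweight loss = ½ × 4.3912 × 49.4 = 108.46.

108.46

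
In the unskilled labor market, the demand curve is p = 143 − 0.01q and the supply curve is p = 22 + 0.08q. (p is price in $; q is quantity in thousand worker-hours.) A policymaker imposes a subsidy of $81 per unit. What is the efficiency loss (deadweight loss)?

Competitive equilibrium: 143 − 0.01q = 22 + 0.08q → q* = 1344.4444, p* = 129.5556.
The subsidy lowers effective supply by 81: p = 0.08q − 59.
New quantity: 143 − 0.01q = 0.08q − 59 → q' = 2244.4444.
Overproduction Δq = 2244.4444 − 1344.4444 = 900; wedge = subsidy = 81.
The triangle = ½ × 900 × 81 = $36450 thousand.

$36450 thousand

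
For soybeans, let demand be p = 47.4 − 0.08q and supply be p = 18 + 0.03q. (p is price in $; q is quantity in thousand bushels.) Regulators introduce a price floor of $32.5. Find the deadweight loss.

Competitive equilibrium: 47.4 − 0.08q = 18 + 0.03q → q* = 267.2727, p* = 26.0182.
At the floor p = 32.5, quantity demanded = (47.4 − 32.5)/0.08 = 186.25.
Sellers' marginal cost at q' = 186.25: 18 + 0.03·186.25 = 23.5875.
Δq = 267.2727 − 186.25 = 81.0227; wedge = 32.5 − 23.5875 = 8.9125.
Welfare loss = ½ × 81.0227 × 8.9125 = $361.06 thousand.

$361.06 thousand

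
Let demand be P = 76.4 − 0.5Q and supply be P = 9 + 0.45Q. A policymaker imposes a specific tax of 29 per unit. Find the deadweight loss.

442.63

Competitive equilibrium: 76.4 − 0.5Q = 9 + 0.45Q → Q* = 70.9474, P* = 40.9263.
With the tax, the buyer price exceeds the seller price by 29: (76.4 − 0.5Q) − (9 + 0.45Q) = 29 → Q' = 40.4211.
ΔQ = 70.9474 − 40.4211 = 30.5263; the wedge equals the tax, 29.
Welfare loss = ½ × 30.5263 × 29 = 442.63.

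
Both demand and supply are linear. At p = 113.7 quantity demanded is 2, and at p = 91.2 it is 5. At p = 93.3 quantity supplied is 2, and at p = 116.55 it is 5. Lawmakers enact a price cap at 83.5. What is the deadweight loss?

51.63

Demand slope = (91.2 − 113.7)/(5 − 2) = −7.5, so p = 128.7 − 7.5q.
Supply slope = (116.55 − 93.3)/(5 − 2) = 7.75, so p = 77.8 + 7.75q.
Competitive equilibrium: 128.7 − 7.5q = 77.8 + 7.75q → q* = 3.3377, p* = 103.6672.
At the ceiling p = 83.5, quantity supplied = (83.5 − 77.8)/7.75 = 0.7355.
Willingness to pay at q' = 0.7355: 128.7 − 7.5·0.7355 = 123.1838.
Δq = 3.3377 − 0.7355 = 2.6022; wedge = 123.1838 − 83.5 = 39.6838.
Deadweight loss = ½ × 2.6022 × 39.6838 = 51.63.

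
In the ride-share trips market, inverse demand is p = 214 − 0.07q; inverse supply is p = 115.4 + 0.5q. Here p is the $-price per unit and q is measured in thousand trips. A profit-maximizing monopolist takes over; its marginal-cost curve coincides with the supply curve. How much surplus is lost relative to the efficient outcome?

Competitive equilibrium: 214 − 0.07q = 115.4 + 0.5q → q* = 172.9825, p* = 201.8912.
Marginal revenue: MR = 214 − 0.14q. Set MR = MC: 214 − 0.14q = 115.4 + 0.5q → q_m = 154.0625.
Price p_m = 214 − 0.07·154.0625 = 203.2156; MC(q_m) = 115.4 + 0.5·154.0625 = 192.4313.
Competitive q* = 172.9825, so Δq = 18.92; wedge = 203.2156 − 192.4313 = 10.7843.
Deadweight loss = ½ × 18.92 × 10.7843 = $102.02 thousand.

$102.02 thousand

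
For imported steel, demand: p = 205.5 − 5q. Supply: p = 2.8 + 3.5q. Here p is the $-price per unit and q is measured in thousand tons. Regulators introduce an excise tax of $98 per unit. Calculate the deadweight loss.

Competitive equilibrium: 205.5 − 5q = 2.8 + 3.5q → q* = 23.84706, p* = 86.26471.
With the tax, the buyer price exceeds the seller price by 98: (205.5 − 5q) − (2.8 + 3.5q) = 98 → q' = 12.31765.
Δq = 23.84706 − 12.31765 = 11.52941; the wedge equals the tax, 98.
The triangle = ½ × 11.52941 × 98 = $564.94 thousand.

$564.94 thousand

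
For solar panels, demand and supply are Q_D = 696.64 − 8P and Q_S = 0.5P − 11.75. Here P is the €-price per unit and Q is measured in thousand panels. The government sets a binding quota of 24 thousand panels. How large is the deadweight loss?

In inverse form: demand P = 87.08 − 0.125Q, supply P = 23.5 + 2Q.
Competitive equilibrium: 87.08 − 0.125Q = 23.5 + 2Q → Q* = 29.92, P* = 83.34.
At Q = 24: demand price = 87.08 − 0.125·24 = 84.08; supply price = 23.5 + 2·24 = 71.5.
ΔQ = 29.92 − 24 = 5.92; wedge = 84.08 − 71.5 = 12.58.
The triangle = ½ × 5.92 × 12.58 = €37.24 thousand.

€37.24 thousand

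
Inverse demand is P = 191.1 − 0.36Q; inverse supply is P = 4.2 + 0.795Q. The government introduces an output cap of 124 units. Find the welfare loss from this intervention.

Competitive equilibrium: 191.1 − 0.36Q = 4.2 + 0.795Q → Q* = 161.8182, P* = 132.8455.
At Q = 124: demand price = 191.1 − 0.36·124 = 146.46; supply price = 4.2 + 0.795·124 = 102.78.
ΔQ = 161.8182 − 124 = 37.8182; wedge = 146.46 − 102.78 = 43.68.
DWL = ½ × 37.8182 × 43.68 = 825.95.

825.95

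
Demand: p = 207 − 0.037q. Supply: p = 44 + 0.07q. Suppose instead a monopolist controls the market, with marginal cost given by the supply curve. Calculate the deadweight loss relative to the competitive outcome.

8196.72

Competitive equilibrium: 207 − 0.037q = 44 + 0.07q → q* = 1523.36449, p* = 150.63551.
Marginal revenue: MR = 207 − 0.074q. Set MR = MC: 207 − 0.074q = 44 + 0.07q → q_m = 1131.94444.
Price p_m = 207 − 0.037·1131.94444 = 165.11806; MC(q_m) = 44 + 0.07·1131.94444 = 123.23611.
Competitive q* = 1523.36449, so Δq = 391.42005; wedge = 165.11806 − 123.23611 = 41.88195.
Deadweight loss = ½ × 391.42005 × 41.88195 = 8196.72.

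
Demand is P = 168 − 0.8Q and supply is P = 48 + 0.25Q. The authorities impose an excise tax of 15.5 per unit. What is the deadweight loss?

114.40

Competitive equilibrium: 168 − 0.8Q = 48 + 0.25Q → Q* = 114.2857, P* = 76.5714.
With the tax, the buyer price exceeds the seller price by 15.5: (168 − 0.8Q) − (48 + 0.25Q) = 15.5 → Q' = 99.5238.
ΔQ = 114.2857 − 99.5238 = 14.7619; the wedge equals the tax, 15.5.
Welfare loss = ½ × 14.7619 × 15.5 = 114.40.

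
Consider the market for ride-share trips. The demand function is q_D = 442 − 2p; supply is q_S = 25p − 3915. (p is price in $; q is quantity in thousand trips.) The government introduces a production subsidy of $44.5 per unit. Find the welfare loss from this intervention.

In inverse form: demand p = 221 − 0.5q, supply p = 156.6 + 0.04q.
Competitive equilibrium: 221 − 0.5q = 156.6 + 0.04q → q* = 119.2593, p* = 161.3704.
The subsidy lowers effective supply by 44.5: p = 112.1 + 0.04q.
New quantity: 221 − 0.5q = 112.1 + 0.04q → q' = 201.6667.
Overproduction Δq = 201.6667 − 119.2593 = 82.4074; wedge = subsidy = 44.5.
Welfare loss = ½ × 82.4074 × 44.5 = $1833.56 thousand.

$1833.56 thousand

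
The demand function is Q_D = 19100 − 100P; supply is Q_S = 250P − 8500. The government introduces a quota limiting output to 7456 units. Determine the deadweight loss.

In inverse form: demand P = 191 − 0.01Q, supply P = 34 + 0.004Q.
Competitive equilibrium: 191 − 0.01Q = 34 + 0.004Q → Q* = 11214.2857, P* = 78.8571.
At Q = 7456: demand price = 191 − 0.01·7456 = 116.44; supply price = 34 + 0.004·7456 = 63.824.
ΔQ = 11214.2857 − 7456 = 3758.2857; wedge = 116.44 − 63.824 = 52.616.
Deadweight loss = ½ × 3758.2857 × 52.616 = 98872.98.

98872.98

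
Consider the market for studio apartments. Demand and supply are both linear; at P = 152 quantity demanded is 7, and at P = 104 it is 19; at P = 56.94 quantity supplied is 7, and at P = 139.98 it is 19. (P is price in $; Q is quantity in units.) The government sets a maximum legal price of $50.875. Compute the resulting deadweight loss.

Demand slope = (104 − 152)/(19 − 7) = −4, so P = 180 − 4Q.
Supply slope = (139.98 − 56.94)/(19 − 7) = 6.92, so P = 8.5 + 6.92Q.
Competitive equilibrium: 180 − 4Q = 8.5 + 6.92Q → Q* = 15.7051, P* = 117.1795.
At the ceiling P = 50.875, quantity supplied = (50.875 − 8.5)/6.92 = 6.1236.
Willingness to pay at Q' = 6.1236: 180 − 4·6.1236 = 155.5056.
ΔQ = 15.7051 − 6.1236 = 9.5815; wedge = 155.5056 − 50.875 = 104.6306.
The triangle = ½ × 9.5815 × 104.6306 = $501.26.

$501.26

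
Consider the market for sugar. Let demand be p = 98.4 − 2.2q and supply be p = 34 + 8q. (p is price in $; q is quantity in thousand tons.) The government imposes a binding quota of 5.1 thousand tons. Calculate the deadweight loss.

$7.51 thousand

Competitive equilibrium: 98.4 − 2.2q = 34 + 8q → q* = 6.3137, p* = 84.5098.
At q = 5.1: demand price = 98.4 − 2.2·5.1 = 87.18; supply price = 34 + 8·5.1 = 74.8.
Δq = 6.3137 − 5.1 = 1.2137; wedge = 87.18 − 74.8 = 12.38.
Deadweight loss = ½ × 1.2137 × 12.38 = $7.51 thousand.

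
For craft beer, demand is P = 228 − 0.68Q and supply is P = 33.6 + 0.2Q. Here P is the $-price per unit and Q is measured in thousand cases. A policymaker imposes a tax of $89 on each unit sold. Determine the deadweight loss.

$4500.57 thousand

Competitive equilibrium: 228 − 0.68Q = 33.6 + 0.2Q → Q* = 220.9091, P* = 77.7818.
With the tax, the buyer price exceeds the seller price by 89: (228 − 0.68Q) − (33.6 + 0.2Q) = 89 → Q' = 119.7727.
ΔQ = 220.9091 − 119.7727 = 101.1364; the wedge equals the tax, 89.
Deadweight loss = ½ × 101.1364 × 89 = $4500.57 thousand.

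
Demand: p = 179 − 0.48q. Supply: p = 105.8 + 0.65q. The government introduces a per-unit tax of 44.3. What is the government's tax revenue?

1132.98

Competitive equilibrium: 179 − 0.48q = 105.8 + 0.65q → q* = 64.7788, p* = 147.9062.
With the tax, the buyer price exceeds the seller price by 44.3: (179 − 0.48q) − (105.8 + 0.65q) = 44.3 → q' = 25.5752.
Tax revenue = 44.3 × 25.5752 = 1132.98.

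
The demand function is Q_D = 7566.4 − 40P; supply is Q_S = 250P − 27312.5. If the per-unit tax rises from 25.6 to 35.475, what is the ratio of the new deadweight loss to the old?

In inverse form: demand P = 189.16 − 0.025Q, supply P = 109.25 + 0.004Q.
Competitive equilibrium: 189.16 − 0.025Q = 109.25 + 0.004Q → Q* = 2755.5172, P* = 120.2721.
For a per-unit tax t: ΔQ = t/0.029, so DWL = ½·t·(t/0.029) = t²/0.058.
At t = 25.6: DWL = 11299.310. At t = 35.475: DWL = 21697.856.
Ratio = (35.475/25.6)² = 1.920.

1.920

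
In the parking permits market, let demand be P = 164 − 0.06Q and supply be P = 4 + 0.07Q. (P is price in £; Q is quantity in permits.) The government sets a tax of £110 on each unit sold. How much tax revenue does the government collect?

Competitive equilibrium: 164 − 0.06Q = 4 + 0.07Q → Q* = 1230.7692, P* = 90.1538.
With the tax, the buyer price exceeds the seller price by 110: (164 − 0.06Q) − (4 + 0.07Q) = 110 → Q' = 384.6154.
Tax revenue = 110 × 384.6154 = £42307.69.

£42307.69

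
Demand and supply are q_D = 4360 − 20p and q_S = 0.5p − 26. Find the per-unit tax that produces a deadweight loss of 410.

41

In inverse form: demand p = 218 − 0.05q, supply p = 52 + 2q.
Competitive equilibrium: 218 − 0.05q = 52 + 2q → q* = 80.9756, p* = 213.9512.
A tax t gives Δq = t/2.05 and wedge t, so DWL = t²/4.1.
t²/4.1 = 410 → t² = 1681 → t = 41.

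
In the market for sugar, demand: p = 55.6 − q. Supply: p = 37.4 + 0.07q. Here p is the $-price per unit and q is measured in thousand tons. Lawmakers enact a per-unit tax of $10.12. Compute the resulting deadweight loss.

Competitive equilibrium: 55.6 − q = 37.4 + 0.07q → q* = 17.0093, p* = 38.5907.
With the tax, the buyer price exceeds the seller price by 10.12: (55.6 − q) − (37.4 + 0.07q) = 10.12 → q' = 7.5514.
Δq = 17.0093 − 7.5514 = 9.4579; the wedge equals the tax, 10.12.
Welfare loss = ½ × 9.4579 × 10.12 = $47.86 thousand.

$47.86 thousand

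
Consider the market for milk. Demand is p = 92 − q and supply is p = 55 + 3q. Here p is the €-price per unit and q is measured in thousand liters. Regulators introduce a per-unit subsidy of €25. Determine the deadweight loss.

€78.125 thousand

Competitive equilibrium: 92 − q = 55 + 3q → q* = 9.25, p* = 82.75.
The subsidy lowers effective supply by 25: p = 30 + 3q.
New quantity: 92 − q = 30 + 3q → q' = 15.5.
Overproduction Δq = 15.5 − 9.25 = 6.25; wedge = subsidy = 25.
Welfare loss = ½ × 6.25 × 25 = €78.125 thousand.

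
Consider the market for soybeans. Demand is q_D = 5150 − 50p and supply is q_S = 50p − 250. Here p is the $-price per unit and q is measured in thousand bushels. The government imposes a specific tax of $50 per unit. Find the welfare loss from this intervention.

In inverse form: demand p = 103 − 0.02q, supply p = 5 + 0.02q.
Competitive equilibrium: 103 − 0.02q = 5 + 0.02q → q* = 2450, p* = 54.
With the tax, the buyer price exceeds the seller price by 50: (103 − 0.02q) − (5 + 0.02q) = 50 → q' = 1200.
Δq = 2450 − 1200 = 1250; the wedge equals the tax, 50.
DWL = ½ × 1250 × 50 = $31250 thousand.

$31250 thousand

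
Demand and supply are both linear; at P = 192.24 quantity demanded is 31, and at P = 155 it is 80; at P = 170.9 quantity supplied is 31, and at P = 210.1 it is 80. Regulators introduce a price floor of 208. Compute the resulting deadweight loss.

923.90

Demand slope = (155 − 192.24)/(80 − 31) = −0.76, so P = 215.8 − 0.76Q.
Supply slope = (210.1 − 170.9)/(80 − 31) = 0.8, so P = 146.1 + 0.8Q.
Competitive equilibrium: 215.8 − 0.76Q = 146.1 + 0.8Q → Q* = 44.6795, P* = 181.8436.
At the floor P = 208, quantity demanded = (215.8 − 208)/0.76 = 10.2632.
Sellers' marginal cost at Q' = 10.2632: 146.1 + 0.8·10.2632 = 154.3106.
ΔQ = 44.6795 − 10.2632 = 34.4163; wedge = 208 − 154.3106 = 53.6894.
Deadweight loss = ½ × 34.4163 × 53.6894 = 923.90.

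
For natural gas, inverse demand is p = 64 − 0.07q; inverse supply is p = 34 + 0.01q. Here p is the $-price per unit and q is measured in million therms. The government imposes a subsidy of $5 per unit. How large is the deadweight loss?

Competitive equilibrium: 64 − 0.07q = 34 + 0.01q → q* = 375, p* = 37.75.
The subsidy lowers effective supply by 5: p = 29 + 0.01q.
New quantity: 64 − 0.07q = 29 + 0.01q → q' = 437.5.
Overproduction Δq = 437.5 − 375 = 62.5; wedge = subsidy = 5.
Welfare loss = ½ × 62.5 × 5 = $156.25 million.

$156.25 million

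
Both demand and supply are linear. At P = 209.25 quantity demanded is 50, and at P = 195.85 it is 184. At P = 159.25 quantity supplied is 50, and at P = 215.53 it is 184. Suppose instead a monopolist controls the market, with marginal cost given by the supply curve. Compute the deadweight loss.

Demand slope = (195.85 − 209.25)/(184 − 50) = −0.1, so P = 214.25 − 0.1Q.
Supply slope = (215.53 − 159.25)/(184 − 50) = 0.42, so P = 138.25 + 0.42Q.
Competitive equilibrium: 214.25 − 0.1Q = 138.25 + 0.42Q → Q* = 146.1538, P* = 199.6346.
Marginal revenue: MR = 214.25 − 0.2Q. Set MR = MC: 214.25 − 0.2Q = 138.25 + 0.42Q → Q_m = 122.5806.
Price P_m = 214.25 − 0.1·122.5806 = 201.9919; MC(Q_m) = 138.25 + 0.42·122.5806 = 189.7339.
Competitive Q* = 146.1538, so ΔQ = 23.5732; wedge = 201.9919 − 189.7339 = 12.258.
DWL = ½ × 23.5732 × 12.258 = 144.48.

144.48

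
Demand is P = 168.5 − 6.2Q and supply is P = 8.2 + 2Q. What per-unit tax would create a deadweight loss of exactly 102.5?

Competitive equilibrium: 168.5 − 6.2Q = 8.2 + 2Q → Q* = 19.5488, P* = 47.2976.
A tax t gives ΔQ = t/8.2 and wedge t, so DWL = t²/16.4.
t²/16.4 = 102.5 → t² = 1681 → t = 41.

41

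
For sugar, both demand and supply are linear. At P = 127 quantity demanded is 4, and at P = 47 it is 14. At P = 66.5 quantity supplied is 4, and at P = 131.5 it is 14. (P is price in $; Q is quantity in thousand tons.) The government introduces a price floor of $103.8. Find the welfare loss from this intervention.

Demand slope = (47 − 127)/(14 − 4) = −8, so P = 159 − 8Q.
Supply slope = (131.5 − 66.5)/(14 − 4) = 6.5, so P = 40.5 + 6.5Q.
Competitive equilibrium: 159 − 8Q = 40.5 + 6.5Q → Q* = 8.1724, P* = 93.6207.
At the floor P = 103.8, quantity demanded = (159 − 103.8)/8 = 6.9.
Sellers' marginal cost at Q' = 6.9: 40.5 + 6.5·6.9 = 85.35.
ΔQ = 8.1724 − 6.9 = 1.2724; wedge = 103.8 − 85.35 = 18.45.
Deadweight loss = ½ × 1.2724 × 18.45 = $11.74 thousand.

$11.74 thousand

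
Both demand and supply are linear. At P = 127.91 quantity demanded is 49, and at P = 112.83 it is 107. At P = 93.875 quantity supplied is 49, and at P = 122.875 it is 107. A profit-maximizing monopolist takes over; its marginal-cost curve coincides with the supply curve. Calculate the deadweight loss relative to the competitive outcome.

217.16

Demand slope = (112.83 − 127.91)/(107 − 49) = −0.26, so P = 140.65 − 0.26Q.
Supply slope = (122.875 − 93.875)/(107 − 49) = 0.5, so P = 69.375 + 0.5Q.
Competitive equilibrium: 140.65 − 0.26Q = 69.375 + 0.5Q → Q* = 93.7829, P* = 116.2664.
Marginal revenue: MR = 140.65 − 0.52Q. Set MR = MC: 140.65 − 0.52Q = 69.375 + 0.5Q → Q_m = 69.8775.
Price P_m = 140.65 − 0.26·69.8775 = 122.4819; MC(Q_m) = 69.375 + 0.5·69.8775 = 104.3138.
Competitive Q* = 93.7829, so ΔQ = 23.9054; wedge = 122.4819 − 104.3138 = 18.1681.
Deadweight loss = ½ × 23.9054 × 18.1681 = 217.16.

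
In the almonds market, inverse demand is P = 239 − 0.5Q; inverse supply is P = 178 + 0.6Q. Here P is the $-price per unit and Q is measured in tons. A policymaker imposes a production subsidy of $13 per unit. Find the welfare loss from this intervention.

Competitive equilibrium: 239 − 0.5Q = 178 + 0.6Q → Q* = 55.4545, P* = 211.2727.
The subsidy lowers effective supply by 13: P = 165 + 0.6Q.
New quantity: 239 − 0.5Q = 165 + 0.6Q → Q' = 67.2727.
Overproduction ΔQ = 67.2727 − 55.4545 = 11.8182; wedge = subsidy = 13.
Deadweight loss = ½ × 11.8182 × 13 = $76.82.

$76.82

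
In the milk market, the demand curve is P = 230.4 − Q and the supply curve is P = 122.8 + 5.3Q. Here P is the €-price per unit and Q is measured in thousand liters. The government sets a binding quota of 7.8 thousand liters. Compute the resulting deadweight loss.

Competitive equilibrium: 230.4 − Q = 122.8 + 5.3Q → Q* = 17.0794, P* = 213.3206.
At Q = 7.8: demand price = 230.4 − 1·7.8 = 222.6; supply price = 122.8 + 5.3·7.8 = 164.14.
ΔQ = 17.0794 − 7.8 = 9.2794; wedge = 222.6 − 164.14 = 58.46.
DWL = ½ × 9.2794 × 58.46 = €271.24 thousand.

€271.24 thousand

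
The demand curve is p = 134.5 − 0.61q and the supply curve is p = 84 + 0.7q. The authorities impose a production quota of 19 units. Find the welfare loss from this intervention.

Competitive equilibrium: 134.5 − 0.61q = 84 + 0.7q → q* = 38.5496, p* = 110.9847.
At q = 19: demand price = 134.5 − 0.61·19 = 122.91; supply price = 84 + 0.7·19 = 97.3.
Δq = 38.5496 − 19 = 19.5496; wedge = 122.91 − 97.3 = 25.61.
The triangle = ½ × 19.5496 × 25.61 = 250.33.

250.33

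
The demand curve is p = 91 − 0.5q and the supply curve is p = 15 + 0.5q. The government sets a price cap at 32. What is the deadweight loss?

Competitive equilibrium: 91 − 0.5q = 15 + 0.5q → q* = 76, p* = 53.
At the ceiling p = 32, quantity supplied = (32 − 15)/0.5 = 34.
Willingness to pay at q' = 34: 91 − 0.5·34 = 74.
Δq = 76 − 34 = 42; wedge = 74 − 32 = 42.
Welfare loss = ½ × 42 × 42 = 882.

882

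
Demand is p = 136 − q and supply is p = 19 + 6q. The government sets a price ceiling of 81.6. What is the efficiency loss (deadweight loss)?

Competitive equilibrium: 136 − q = 19 + 6q → q* = 16.7143, p* = 119.2857.
At the ceiling p = 81.6, quantity supplied = (81.6 − 19)/6 = 10.4333.
Willingness to pay at q' = 10.4333: 136 − 1·10.4333 = 125.5667.
Δq = 16.7143 − 10.4333 = 6.281; wedge = 125.5667 − 81.6 = 43.9667.
Deadweight loss = ½ × 6.281 × 43.9667 = 138.08.

138.08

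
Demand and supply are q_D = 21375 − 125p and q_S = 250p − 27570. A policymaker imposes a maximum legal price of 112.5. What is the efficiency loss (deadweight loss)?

121770.15

In inverse form: demand p = 171 − 0.008q, supply p = 110.28 + 0.004q.
Competitive equilibrium: 171 − 0.008q = 110.28 + 0.004q → q* = 5060, p* = 130.52.
At the ceiling p = 112.5, quantity supplied = (112.5 − 110.28)/0.004 = 555.
Willingness to pay at q' = 555: 171 − 0.008·555 = 166.56.
Δq = 5060 − 555 = 4505; wedge = 166.56 − 112.5 = 54.06.
Deadweight loss = ½ × 4505 × 54.06 = 121770.15.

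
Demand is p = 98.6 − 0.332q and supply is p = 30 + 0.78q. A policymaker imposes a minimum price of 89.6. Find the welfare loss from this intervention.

664.94

Competitive equilibrium: 98.6 − 0.332q = 30 + 0.78q → q* = 61.6906, p* = 78.1187.
At the floor p = 89.6, quantity demanded = (98.6 − 89.6)/0.332 = 27.1084.
Sellers' marginal cost at q' = 27.1084: 30 + 0.78·27.1084 = 51.1446.
Δq = 61.6906 − 27.1084 = 34.5822; wedge = 89.6 − 51.1446 = 38.4554.
Welfare loss = ½ × 34.5822 × 38.4554 = 664.94.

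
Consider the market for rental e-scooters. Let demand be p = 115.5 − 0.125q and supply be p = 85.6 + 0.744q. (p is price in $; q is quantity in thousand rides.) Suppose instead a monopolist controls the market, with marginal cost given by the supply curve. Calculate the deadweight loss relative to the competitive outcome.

$8.13 thousand

Competitive equilibrium: 115.5 − 0.125q = 85.6 + 0.744q → q* = 34.4074, p* = 111.1991.
Marginal revenue: MR = 115.5 − 0.25q. Set MR = MC: 115.5 − 0.25q = 85.6 + 0.744q → q_m = 30.0805.
Price p_m = 115.5 − 0.125·30.0805 = 111.7399; MC(q_m) = 85.6 + 0.744·30.0805 = 107.9799.
Competitive q* = 34.4074, so Δq = 4.3269; wedge = 111.7399 − 107.9799 = 3.76.
The triangle = ½ × 4.3269 × 3.76 = $8.13 thousand.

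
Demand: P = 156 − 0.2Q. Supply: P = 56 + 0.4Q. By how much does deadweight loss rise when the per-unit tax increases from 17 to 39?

Competitive equilibrium: 156 − 0.2Q = 56 + 0.4Q → Q* = 166.6667, P* = 122.6667.
For a per-unit tax t: ΔQ = t/0.6, so DWL = ½·t·(t/0.6) = t²/1.2.
At t = 17: DWL = 240.833. At t = 39: DWL = 1267.5.
Increase = 1267.5 − 240.833 = 1026.67.

1026.67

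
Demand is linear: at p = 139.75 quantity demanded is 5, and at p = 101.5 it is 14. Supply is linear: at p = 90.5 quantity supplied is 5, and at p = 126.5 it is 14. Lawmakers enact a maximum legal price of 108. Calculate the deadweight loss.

Demand slope = (101.5 − 139.75)/(14 − 5) = −4.25, so p = 161 − 4.25q.
Supply slope = (126.5 − 90.5)/(14 − 5) = 4, so p = 70.5 + 4q.
Competitive equilibrium: 161 − 4.25q = 70.5 + 4q → q* = 10.9697, p* = 114.3788.
At the ceiling p = 108, quantity supplied = (108 − 70.5)/4 = 9.375.
Willingness to pay at q' = 9.375: 161 − 4.25·9.375 = 121.1563.
Δq = 10.9697 − 9.375 = 1.5947; wedge = 121.1563 − 108 = 13.1563.
Deadweight loss = ½ × 1.5947 × 13.1563 = 10.49.

10.49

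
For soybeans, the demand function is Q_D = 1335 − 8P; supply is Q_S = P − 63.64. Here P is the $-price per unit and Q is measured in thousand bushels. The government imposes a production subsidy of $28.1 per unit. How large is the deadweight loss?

$350.94 thousand

In inverse form: demand P = 166.875 − 0.125Q, supply P = 63.64 + Q.
Competitive equilibrium: 166.875 − 0.125Q = 63.64 + Q → Q* = 91.7644, P* = 155.4044.
The subsidy lowers effective supply by 28.1: P = 35.54 + Q.
New quantity: 166.875 − 0.125Q = 35.54 + Q → Q' = 116.7422.
Overproduction ΔQ = 116.7422 − 91.7644 = 24.9778; wedge = subsidy = 28.1.
Deadweight loss = ½ × 24.9778 × 28.1 = $350.94 thousand.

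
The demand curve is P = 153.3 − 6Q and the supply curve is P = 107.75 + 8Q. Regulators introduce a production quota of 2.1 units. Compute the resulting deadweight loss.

Competitive equilibrium: 153.3 − 6Q = 107.75 + 8Q → Q* = 3.2536, P* = 133.7786.
At Q = 2.1: demand price = 153.3 − 6·2.1 = 140.7; supply price = 107.75 + 8·2.1 = 124.55.
ΔQ = 3.2536 − 2.1 = 1.1536; wedge = 140.7 − 124.55 = 16.15.
Welfare loss = ½ × 1.1536 × 16.15 = 9.32.

9.32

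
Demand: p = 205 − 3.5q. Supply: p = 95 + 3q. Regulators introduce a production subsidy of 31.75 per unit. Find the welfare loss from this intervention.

77.54

Competitive equilibrium: 205 − 3.5q = 95 + 3q → q* = 16.9231, p* = 145.7692.
The subsidy lowers effective supply by 31.75: p = 63.25 + 3q.
New quantity: 205 − 3.5q = 63.25 + 3q → q' = 21.8077.
Overproduction Δq = 21.8077 − 16.9231 = 4.8846; wedge = subsidy = 31.75.
Welfare loss = ½ × 4.8846 × 31.75 = 77.54.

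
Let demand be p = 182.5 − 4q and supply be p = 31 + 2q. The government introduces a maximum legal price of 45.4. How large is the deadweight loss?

Competitive equilibrium: 182.5 − 4q = 31 + 2q → q* = 25.25, p* = 81.5.
At the ceiling p = 45.4, quantity supplied = (45.4 − 31)/2 = 7.2.
Willingness to pay at q' = 7.2: 182.5 − 4·7.2 = 153.7.
Δq = 25.25 − 7.2 = 18.05; wedge = 153.7 − 45.4 = 108.3.
The triangle = ½ × 18.05 × 108.3 = 977.41.

977.41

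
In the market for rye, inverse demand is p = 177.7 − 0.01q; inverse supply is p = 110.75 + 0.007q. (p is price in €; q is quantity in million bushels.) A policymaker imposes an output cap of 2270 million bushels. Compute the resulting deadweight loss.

€23655.58 million

Competitive equilibrium: 177.7 − 0.01q = 110.75 + 0.007q → q* = 3938.2353, p* = 138.3176.
At q = 2270: demand price = 177.7 − 0.01·2270 = 155; supply price = 110.75 + 0.007·2270 = 126.64.
Δq = 3938.2353 − 2270 = 1668.2353; wedge = 155 − 126.64 = 28.36.
DWL = ½ × 1668.2353 × 28.36 = €23655.58 million.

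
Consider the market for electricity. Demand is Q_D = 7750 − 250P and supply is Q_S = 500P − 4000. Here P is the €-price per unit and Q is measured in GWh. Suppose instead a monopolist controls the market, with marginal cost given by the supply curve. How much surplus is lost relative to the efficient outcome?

€7053.33

In inverse form: demand P = 31 − 0.004Q, supply P = 8 + 0.002Q.
Competitive equilibrium: 31 − 0.004Q = 8 + 0.002Q → Q* = 3833.3333, P* = 15.6667.
Marginal revenue: MR = 31 − 0.008Q. Set MR = MC: 31 − 0.008Q = 8 + 0.002Q → Q_m = 2300.
Price P_m = 31 − 0.004·2300 = 21.8; MC(Q_m) = 8 + 0.002·2300 = 12.6.
Competitive Q* = 3833.3333, so ΔQ = 1533.3333; wedge = 21.8 − 12.6 = 9.2.
Welfare loss = ½ × 1533.3333 × 9.2 = €7053.33.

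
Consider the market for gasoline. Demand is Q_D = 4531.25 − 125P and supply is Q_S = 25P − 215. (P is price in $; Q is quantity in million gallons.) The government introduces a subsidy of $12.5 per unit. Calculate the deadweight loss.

$1627.60 million

In inverse form: demand P = 36.25 − 0.008Q, supply P = 8.6 + 0.04Q.
Competitive equilibrium: 36.25 − 0.008Q = 8.6 + 0.04Q → Q* = 576.0417, P* = 31.6417.
The subsidy lowers effective supply by 12.5: P = 0.04Q − 3.9.
New quantity: 36.25 − 0.008Q = 0.04Q − 3.9 → Q' = 836.4583.
Overproduction ΔQ = 836.4583 − 576.0417 = 260.4166; wedge = subsidy = 12.5.
Deadweight loss = ½ × 260.4166 × 12.5 = $1627.60 million.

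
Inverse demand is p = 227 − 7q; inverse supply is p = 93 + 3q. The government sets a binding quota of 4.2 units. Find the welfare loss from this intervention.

Competitive equilibrium: 227 − 7q = 93 + 3q → q* = 13.4, p* = 133.2.
At q = 4.2: demand price = 227 − 7·4.2 = 197.6; supply price = 93 + 3·4.2 = 105.6.
Δq = 13.4 − 4.2 = 9.2; wedge = 197.6 − 105.6 = 92.
Welfare loss = ½ × 9.2 × 92 = 423.20.

423.20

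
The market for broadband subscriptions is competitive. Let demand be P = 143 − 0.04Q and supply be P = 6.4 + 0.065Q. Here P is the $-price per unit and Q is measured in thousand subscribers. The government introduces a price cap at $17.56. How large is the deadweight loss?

$66949.49 thousand

Competitive equilibrium: 143 − 0.04Q = 6.4 + 0.065Q → Q* = 1300.95238, P* = 90.9619.
At the ceiling P = 17.56, quantity supplied = (17.56 − 6.4)/0.065 = 171.69231.
Willingness to pay at Q' = 171.69231: 143 − 0.04·171.69231 = 136.13231.
ΔQ = 1300.95238 − 171.69231 = 1129.26007; wedge = 136.13231 − 17.56 = 118.57231.
Deadweight loss = ½ × 1129.26007 × 118.57231 = $66949.49 thousand.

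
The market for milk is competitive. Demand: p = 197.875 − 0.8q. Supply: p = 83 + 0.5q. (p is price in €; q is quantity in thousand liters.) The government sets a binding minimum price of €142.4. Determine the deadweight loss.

€235.18 thousand

Competitive equilibrium: 197.875 − 0.8q = 83 + 0.5q → q* = 88.3654, p* = 127.1827.
At the floor p = 142.4, quantity demanded = (197.875 − 142.4)/0.8 = 69.3438.
Sellers' marginal cost at q' = 69.3438: 83 + 0.5·69.3438 = 117.6719.
Δq = 88.3654 − 69.3438 = 19.0216; wedge = 142.4 − 117.6719 = 24.7281.
Welfare loss = ½ × 19.0216 × 24.7281 = €235.18 thousand.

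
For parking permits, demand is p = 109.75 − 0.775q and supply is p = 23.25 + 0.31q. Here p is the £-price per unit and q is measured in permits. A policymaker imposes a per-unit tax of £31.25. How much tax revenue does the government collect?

Competitive equilibrium: 109.75 − 0.775q = 23.25 + 0.31q → q* = 79.7235, p* = 47.9643.
With the tax, the buyer price exceeds the seller price by 31.25: (109.75 − 0.775q) − (23.25 + 0.31q) = 31.25 → q' = 50.9217.
Tax revenue = 31.25 × 50.9217 = £1591.30.

£1591.30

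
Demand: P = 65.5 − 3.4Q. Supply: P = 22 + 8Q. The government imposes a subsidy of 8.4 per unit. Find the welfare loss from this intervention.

3.09

Competitive equilibrium: 65.5 − 3.4Q = 22 + 8Q → Q* = 3.8158, P* = 52.5263.
The subsidy lowers effective supply by 8.4: P = 13.6 + 8Q.
New quantity: 65.5 − 3.4Q = 13.6 + 8Q → Q' = 4.5526.
Overproduction ΔQ = 4.5526 − 3.8158 = 0.7368; wedge = subsidy = 8.4.
The triangle = ½ × 0.7368 × 8.4 = 3.09.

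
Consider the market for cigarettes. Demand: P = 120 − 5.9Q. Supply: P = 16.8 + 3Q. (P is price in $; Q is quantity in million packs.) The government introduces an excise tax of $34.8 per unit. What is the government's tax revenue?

Competitive equilibrium: 120 − 5.9Q = 16.8 + 3Q → Q* = 11.5955, P* = 51.5865.
With the tax, the buyer price exceeds the seller price by 34.8: (120 − 5.9Q) − (16.8 + 3Q) = 34.8 → Q' = 7.6854.
Tax revenue = 34.8 × 7.6854 = $267.45 million.

$267.45 million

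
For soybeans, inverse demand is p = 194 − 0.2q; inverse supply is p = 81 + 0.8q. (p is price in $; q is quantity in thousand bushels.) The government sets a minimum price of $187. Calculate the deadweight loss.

$3042 thousand

Competitive equilibrium: 194 − 0.2q = 81 + 0.8q → q* = 113, p* = 171.4.
At the floor p = 187, quantity demanded = (194 − 187)/0.2 = 35.
Sellers' marginal cost at q' = 35: 81 + 0.8·35 = 109.
Δq = 113 − 35 = 78; wedge = 187 − 109 = 78.
The triangle = ½ × 78 × 78 = $3042 thousand.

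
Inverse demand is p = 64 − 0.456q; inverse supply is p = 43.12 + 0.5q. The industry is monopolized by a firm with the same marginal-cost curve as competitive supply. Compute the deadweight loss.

Competitive equilibrium: 64 − 0.456q = 43.12 + 0.5q → q* = 21.841, p* = 54.0405.
Marginal revenue: MR = 64 − 0.912q. Set MR = MC: 64 − 0.912q = 43.12 + 0.5q → q_m = 14.7875.
Price p_m = 64 − 0.456·14.7875 = 57.2569; MC(q_m) = 43.12 + 0.5·14.7875 = 50.5138.
Competitive q* = 21.841, so Δq = 7.0535; wedge = 57.2569 − 50.5138 = 6.7431.
Deadweight loss = ½ × 7.0535 × 6.7431 = 23.78.

23.78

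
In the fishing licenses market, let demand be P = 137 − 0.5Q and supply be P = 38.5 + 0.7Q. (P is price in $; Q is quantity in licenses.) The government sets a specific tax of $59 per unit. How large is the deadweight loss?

Competitive equilibrium: 137 − 0.5Q = 38.5 + 0.7Q → Q* = 82.08333, P* = 95.95833.
With the tax, the buyer price exceeds the seller price by 59: (137 − 0.5Q) − (38.5 + 0.7Q) = 59 → Q' = 32.91667.
ΔQ = 82.08333 − 32.91667 = 49.16666; the wedge equals the tax, 59.
Welfare loss = ½ × 49.16666 × 59 = $1450.42.

$1450.42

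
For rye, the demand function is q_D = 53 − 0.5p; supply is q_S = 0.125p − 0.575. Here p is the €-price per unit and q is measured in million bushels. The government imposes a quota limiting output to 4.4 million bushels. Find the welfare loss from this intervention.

€164.738 million

In inverse form: demand p = 106 − 2q, supply p = 4.6 + 8q.
Competitive equilibrium: 106 − 2q = 4.6 + 8q → q* = 10.14, p* = 85.72.
At q = 4.4: demand price = 106 − 2·4.4 = 97.2; supply price = 4.6 + 8·4.4 = 39.8.
Δq = 10.14 − 4.4 = 5.74; wedge = 97.2 − 39.8 = 57.4.
Deadweight loss = ½ × 5.74 × 57.4 = €164.738 million.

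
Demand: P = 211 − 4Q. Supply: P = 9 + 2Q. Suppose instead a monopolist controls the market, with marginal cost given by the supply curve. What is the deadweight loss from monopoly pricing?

544.05

Competitive equilibrium: 211 − 4Q = 9 + 2Q → Q* = 33.6667, P* = 76.3333.
Marginal revenue: MR = 211 − 8Q. Set MR = MC: 211 − 8Q = 9 + 2Q → Q_m = 20.2.
Price P_m = 211 − 4·20.2 = 130.2; MC(Q_m) = 9 + 2·20.2 = 49.4.
Competitive Q* = 33.6667, so ΔQ = 13.4667; wedge = 130.2 − 49.4 = 80.8.
DWL = ½ × 13.4667 × 80.8 = 544.05.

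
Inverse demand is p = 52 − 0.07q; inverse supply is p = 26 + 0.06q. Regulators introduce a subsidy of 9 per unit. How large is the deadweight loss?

311.54

Competitive equilibrium: 52 − 0.07q = 26 + 0.06q → q* = 200, p* = 38.
The subsidy lowers effective supply by 9: p = 17 + 0.06q.
New quantity: 52 − 0.07q = 17 + 0.06q → q' = 269.2308.
Overproduction Δq = 269.2308 − 200 = 69.2308; wedge = subsidy = 9.
Deadweight loss = ½ × 69.2308 × 9 = 311.54.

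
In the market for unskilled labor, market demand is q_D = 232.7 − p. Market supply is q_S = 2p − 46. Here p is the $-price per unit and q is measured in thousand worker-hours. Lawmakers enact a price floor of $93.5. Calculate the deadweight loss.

$0.27 thousand

In inverse form: demand p = 232.7 − q, supply p = 23 + 0.5q.
Competitive equilibrium: 232.7 − q = 23 + 0.5q → q* = 139.8, p* = 92.9.
At the floor p = 93.5, quantity demanded = (232.7 − 93.5)/1 = 139.2.
Sellers' marginal cost at q' = 139.2: 23 + 0.5·139.2 = 92.6.
Δq = 139.8 − 139.2 = 0.6; wedge = 93.5 − 92.6 = 0.9.
DWL = ½ × 0.6 × 0.9 = $0.27 thousand.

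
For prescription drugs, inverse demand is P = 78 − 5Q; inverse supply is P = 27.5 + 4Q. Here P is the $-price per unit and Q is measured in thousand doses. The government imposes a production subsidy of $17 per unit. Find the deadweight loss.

Competitive equilibrium: 78 − 5Q = 27.5 + 4Q → Q* = 5.6111, P* = 49.9444.
The subsidy lowers effective supply by 17: P = 10.5 + 4Q.
New quantity: 78 − 5Q = 10.5 + 4Q → Q' = 7.5.
Overproduction ΔQ = 7.5 − 5.6111 = 1.8889; wedge = subsidy = 17.
Welfare loss = ½ × 1.8889 × 17 = $16.06 thousand.

$16.06 thousand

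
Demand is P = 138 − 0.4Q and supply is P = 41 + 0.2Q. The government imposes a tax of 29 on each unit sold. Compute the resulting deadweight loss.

Competitive equilibrium: 138 − 0.4Q = 41 + 0.2Q → Q* = 161.6667, P* = 73.3333.
With the tax, the buyer price exceeds the seller price by 29: (138 − 0.4Q) − (41 + 0.2Q) = 29 → Q' = 113.3333.
ΔQ = 161.6667 − 113.3333 = 48.3334; the wedge equals the tax, 29.
Deadweight loss = ½ × 48.3334 × 29 = 700.83.

700.83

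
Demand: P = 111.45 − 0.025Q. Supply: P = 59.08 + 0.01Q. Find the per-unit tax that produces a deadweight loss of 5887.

20.3

Competitive equilibrium: 111.45 − 0.025Q = 59.08 + 0.01Q → Q* = 1496.2857, P* = 74.0429.
A tax t gives ΔQ = t/0.035 and wedge t, so DWL = t²/0.07.
t²/0.07 = 5887 → t² = 412.09 → t = 20.3.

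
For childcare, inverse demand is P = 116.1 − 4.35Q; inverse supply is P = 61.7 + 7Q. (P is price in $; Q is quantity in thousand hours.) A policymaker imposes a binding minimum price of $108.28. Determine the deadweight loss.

$50.91 thousand

Competitive equilibrium: 116.1 − 4.35Q = 61.7 + 7Q → Q* = 4.793, P* = 95.2507.
At the floor P = 108.28, quantity demanded = (116.1 − 108.28)/4.35 = 1.7977.
Sellers' marginal cost at Q' = 1.7977: 61.7 + 7·1.7977 = 74.2839.
ΔQ = 4.793 − 1.7977 = 2.9953; wedge = 108.28 − 74.2839 = 33.9961.
The triangle = ½ × 2.9953 × 33.9961 = $50.91 thousand.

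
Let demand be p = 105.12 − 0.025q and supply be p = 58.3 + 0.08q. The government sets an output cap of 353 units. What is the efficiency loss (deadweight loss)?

Competitive equilibrium: 105.12 − 0.025q = 58.3 + 0.08q → q* = 445.9048, p* = 93.9724.
At q = 353: demand price = 105.12 − 0.025·353 = 96.295; supply price = 58.3 + 0.08·353 = 86.54.
Δq = 445.9048 − 353 = 92.9048; wedge = 96.295 − 86.54 = 9.755.
DWL = ½ × 92.9048 × 9.755 = 453.14.

453.14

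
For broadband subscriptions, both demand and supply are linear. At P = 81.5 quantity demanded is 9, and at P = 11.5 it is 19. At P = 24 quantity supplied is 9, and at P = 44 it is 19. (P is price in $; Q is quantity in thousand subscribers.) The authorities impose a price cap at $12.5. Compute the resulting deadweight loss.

Demand slope = (11.5 − 81.5)/(19 − 9) = −7, so P = 144.5 − 7Q.
Supply slope = (44 − 24)/(19 − 9) = 2, so P = 6 + 2Q.
Competitive equilibrium: 144.5 − 7Q = 6 + 2Q → Q* = 15.3889, P* = 36.7778.
At the ceiling P = 12.5, quantity supplied = (12.5 − 6)/2 = 3.25.
Willingness to pay at Q' = 3.25: 144.5 − 7·3.25 = 121.75.
ΔQ = 15.3889 − 3.25 = 12.1389; wedge = 121.75 − 12.5 = 109.25.
The triangle = ½ × 12.1389 × 109.25 = $663.09 thousand.

$663.09 thousand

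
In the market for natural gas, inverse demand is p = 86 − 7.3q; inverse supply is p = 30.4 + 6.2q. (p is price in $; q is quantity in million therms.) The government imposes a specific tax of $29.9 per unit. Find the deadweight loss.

$33.11 million

Competitive equilibrium: 86 − 7.3q = 30.4 + 6.2q → q* = 4.1185, p* = 55.9348.
With the tax, the buyer price exceeds the seller price by 29.9: (86 − 7.3q) − (30.4 + 6.2q) = 29.9 → q' = 1.9037.
Δq = 4.1185 − 1.9037 = 2.2148; the wedge equals the tax, 29.9.
Welfare loss = ½ × 2.2148 × 29.9 = $33.11 million.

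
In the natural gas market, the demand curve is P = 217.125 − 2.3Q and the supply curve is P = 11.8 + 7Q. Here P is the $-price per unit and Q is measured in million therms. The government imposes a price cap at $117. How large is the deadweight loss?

Competitive equilibrium: 217.125 − 2.3Q = 11.8 + 7Q → Q* = 22.078, P* = 166.3457.
At the ceiling P = 117, quantity supplied = (117 − 11.8)/7 = 15.0286.
Willingness to pay at Q' = 15.0286: 217.125 − 2.3·15.0286 = 182.5592.
ΔQ = 22.078 − 15.0286 = 7.0494; wedge = 182.5592 − 117 = 65.5592.
Welfare loss = ½ × 7.0494 × 65.5592 = $231.08 million.

$231.08 million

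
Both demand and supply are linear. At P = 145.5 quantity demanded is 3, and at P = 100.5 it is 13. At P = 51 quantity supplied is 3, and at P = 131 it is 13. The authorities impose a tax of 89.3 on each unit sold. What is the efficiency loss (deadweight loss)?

318.98

Demand slope = (100.5 − 145.5)/(13 − 3) = −4.5, so P = 159 − 4.5Q.
Supply slope = (131 − 51)/(13 − 3) = 8, so P = 27 + 8Q.
Competitive equilibrium: 159 − 4.5Q = 27 + 8Q → Q* = 10.56, P* = 111.48.
With the tax, the buyer price exceeds the seller price by 89.3: (159 − 4.5Q) − (27 + 8Q) = 89.3 → Q' = 3.416.
ΔQ = 10.56 − 3.416 = 7.144; the wedge equals the tax, 89.3.
The triangle = ½ × 7.144 × 89.3 = 318.98.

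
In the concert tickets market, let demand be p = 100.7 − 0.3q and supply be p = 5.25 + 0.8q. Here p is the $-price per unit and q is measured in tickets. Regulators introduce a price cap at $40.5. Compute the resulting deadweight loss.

$1003.29

Competitive equilibrium: 100.7 − 0.3q = 5.25 + 0.8q → q* = 86.7727, p* = 74.6682.
At the ceiling p = 40.5, quantity supplied = (40.5 − 5.25)/0.8 = 44.0625.
Willingness to pay at q' = 44.0625: 100.7 − 0.3·44.0625 = 87.4813.
Δq = 86.7727 − 44.0625 = 42.7102; wedge = 87.4813 − 40.5 = 46.9813.
Welfare loss = ½ × 42.7102 × 46.9813 = $1003.29.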